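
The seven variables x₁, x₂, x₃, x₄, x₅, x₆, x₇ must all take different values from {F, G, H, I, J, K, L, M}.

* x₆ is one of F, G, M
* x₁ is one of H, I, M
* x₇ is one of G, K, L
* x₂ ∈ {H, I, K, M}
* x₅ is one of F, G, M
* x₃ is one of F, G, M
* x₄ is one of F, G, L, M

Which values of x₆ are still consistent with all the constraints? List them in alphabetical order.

x₃, x₅, x₆ share exactly the 3 values {F, G, M}; by pigeonhole those values go to them, so strike F, G, M from x₁, x₂, x₄, x₇.
x₄ must be L (only option left). Eliminate L elsewhere: x₇.
x₇ has just one choice, so x₇ = K. Strike K from x₂.
No further eliminations apply; x₆ can still be any of F, G, M.

F, G, M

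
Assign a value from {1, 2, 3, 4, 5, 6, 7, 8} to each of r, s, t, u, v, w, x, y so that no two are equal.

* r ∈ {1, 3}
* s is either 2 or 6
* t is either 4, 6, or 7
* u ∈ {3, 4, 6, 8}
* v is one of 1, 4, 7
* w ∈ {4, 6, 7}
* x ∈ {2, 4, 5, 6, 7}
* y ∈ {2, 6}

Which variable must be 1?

v

The 8 variables draw from only 8 values {1, 2, 3, 4, 5, 6, 7, 8}, so each is used; only x can be 5, hence x = 5.
Among the 7 still-open variables, 8 fits only u (and all 7 values in {1, 2, 3, 4, 6, 7, 8} must be used), so u = 8.
The 6 still-open variables draw from only 6 values {1, 2, 3, 4, 6, 7}, so each is used; only r can be 3, hence r = 3.
Among the 5 still-open variables, 1 fits only v (and all 5 values in {1, 2, 4, 6, 7} must be used), so v = 1.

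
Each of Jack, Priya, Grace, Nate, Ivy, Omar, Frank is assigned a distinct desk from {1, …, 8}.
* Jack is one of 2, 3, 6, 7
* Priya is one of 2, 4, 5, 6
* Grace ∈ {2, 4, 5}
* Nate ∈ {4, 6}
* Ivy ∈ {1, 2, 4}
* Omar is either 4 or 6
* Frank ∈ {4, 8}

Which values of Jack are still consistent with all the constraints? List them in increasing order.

Nate and Omar between them cover only {4, 6} — a naked pair. Remove those values from Jack, Priya, Grace, Ivy, Frank.
Frank has just one choice, so Frank = 8.
The 2 variables Priya and Grace are confined to {2, 5}, which locks those values in; drop them from Jack, Ivy.
Ivy has just one choice, so Ivy = 1.
No further eliminations apply; Jack can still be any of 3, 7.

3, 7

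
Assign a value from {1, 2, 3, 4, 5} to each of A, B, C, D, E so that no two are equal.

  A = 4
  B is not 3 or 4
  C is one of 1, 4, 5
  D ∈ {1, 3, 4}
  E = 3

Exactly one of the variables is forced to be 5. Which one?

C

A has just one choice, so A = 4. Remove 4 from C, D.
E must be 3 (only option left). So D can't be 3.
That leaves D = 1. Remove 1 from B, C.
So 5 goes to C.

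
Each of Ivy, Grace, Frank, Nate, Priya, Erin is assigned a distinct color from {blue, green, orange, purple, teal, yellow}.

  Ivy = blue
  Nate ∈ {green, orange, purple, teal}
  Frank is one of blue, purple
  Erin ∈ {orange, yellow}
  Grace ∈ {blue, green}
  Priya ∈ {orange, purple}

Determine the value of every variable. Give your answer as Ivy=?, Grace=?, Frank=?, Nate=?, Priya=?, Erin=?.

Ivy=blue, Grace=green, Frank=purple, Nate=teal, Priya=orange, Erin=yellow

Ivy must be blue (only option left). Strike blue from Grace, Frank.
Grace must be green (only option left). Strike green from Nate.
Frank has just one choice, so Frank = purple. So Nate, Priya can't be purple.
Priya must be orange (only option left). Remove orange from Nate, Erin.
Erin has just one choice, so Erin = yellow.
Nate has just one choice, so Nate = teal.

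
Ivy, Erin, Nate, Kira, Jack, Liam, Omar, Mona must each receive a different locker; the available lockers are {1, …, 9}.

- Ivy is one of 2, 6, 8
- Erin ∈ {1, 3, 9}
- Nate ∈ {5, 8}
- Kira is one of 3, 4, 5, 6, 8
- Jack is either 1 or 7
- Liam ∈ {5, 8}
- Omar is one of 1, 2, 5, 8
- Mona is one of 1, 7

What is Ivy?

6

Nate and Liam share exactly the 2 values {5, 8}; by pigeonhole those values go to them, so strike 5, 8 from Ivy, Kira, Omar.
Jack and Mona between them cover only {1, 7} — a naked pair. Remove those values from Erin, Omar.
Omar's domain is down to {2}, so Omar = 2. So Ivy can't be 2.
So Ivy = 6.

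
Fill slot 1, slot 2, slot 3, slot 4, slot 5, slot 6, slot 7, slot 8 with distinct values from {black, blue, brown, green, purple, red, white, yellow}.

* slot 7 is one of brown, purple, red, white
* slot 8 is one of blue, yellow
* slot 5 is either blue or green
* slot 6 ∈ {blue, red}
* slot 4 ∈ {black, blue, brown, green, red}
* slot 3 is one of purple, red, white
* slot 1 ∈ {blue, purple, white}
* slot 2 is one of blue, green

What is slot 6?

The 8 variables draw from only 8 values {black, blue, brown, green, purple, red, white, yellow}, so each is used; only slot 4 can be black, hence slot 4 = black.
Among the 7 still-open variables, brown fits only slot 7 (and all 7 values in {blue, brown, green, purple, red, white, yellow} must be used), so slot 7 = brown.
The 6 still-open variables together cover exactly {blue, green, purple, red, white, yellow} — 6 values for 6 variables — and yellow appears only in slot 8's list, so slot 8 = yellow.
slot 2 and slot 5 between them cover only {blue, green} — a naked pair. Remove those values from slot 1, slot 6.
So slot 6 = red.

red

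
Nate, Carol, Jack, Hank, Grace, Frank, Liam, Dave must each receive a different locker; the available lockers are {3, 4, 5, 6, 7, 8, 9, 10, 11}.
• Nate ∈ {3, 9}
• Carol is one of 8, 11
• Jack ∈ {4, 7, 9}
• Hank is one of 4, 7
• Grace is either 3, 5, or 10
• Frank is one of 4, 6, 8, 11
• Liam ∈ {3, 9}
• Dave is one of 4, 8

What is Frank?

6

The 2 variables Nate and Liam are confined to {3, 9}, which locks those values in; drop them from Jack, Grace.
The 2 variables Jack and Hank are confined to {4, 7}, which locks those values in; drop them from Frank, Dave.
Dave has just one choice, so Dave = 8. Strike 8 from Carol, Frank.
Carol's domain is down to {11}, so Carol = 11. So Frank can't be 11.
So Frank = 6.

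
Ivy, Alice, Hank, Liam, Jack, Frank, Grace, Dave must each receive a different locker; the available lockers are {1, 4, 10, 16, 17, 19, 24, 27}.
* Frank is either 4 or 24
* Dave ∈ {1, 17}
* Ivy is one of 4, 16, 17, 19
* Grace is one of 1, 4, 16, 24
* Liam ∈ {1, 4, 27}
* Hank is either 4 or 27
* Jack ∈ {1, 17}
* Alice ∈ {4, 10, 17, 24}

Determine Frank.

The 8 variables draw from only 8 values {1, 4, 10, 16, 17, 19, 24, 27}, so each is used; only Alice can be 10, hence Alice = 10.
The 7 still-open variables draw from only 7 values {1, 4, 16, 17, 19, 24, 27}, so each is used; only Ivy can be 19, hence Ivy = 19.
The 6 still-open variables together cover exactly {1, 4, 16, 17, 24, 27} — 6 values for 6 variables — and 16 appears only in Grace's list, so Grace = 16.
Among the 5 still-open variables, 24 fits only Frank (and all 5 values in {1, 4, 17, 24, 27} must be used), so Frank = 24.

24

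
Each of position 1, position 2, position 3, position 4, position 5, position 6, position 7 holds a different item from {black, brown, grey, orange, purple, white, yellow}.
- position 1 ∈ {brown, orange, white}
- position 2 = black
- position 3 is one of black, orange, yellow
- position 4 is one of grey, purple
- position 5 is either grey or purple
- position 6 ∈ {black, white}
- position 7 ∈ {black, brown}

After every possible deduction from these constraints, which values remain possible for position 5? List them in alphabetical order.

position 2 must be black (only option left). Eliminate black elsewhere: position 3, position 6, position 7.
position 6 has just one choice, so position 6 = white. So position 1 can't be white.
position 7 has just one choice, so position 7 = brown. Eliminate brown elsewhere: position 1.
position 1 must be orange (only option left). Eliminate orange elsewhere: position 3.
That leaves position 3 = yellow.
No further eliminations apply; position 5 can still be any of grey, purple.

grey, purple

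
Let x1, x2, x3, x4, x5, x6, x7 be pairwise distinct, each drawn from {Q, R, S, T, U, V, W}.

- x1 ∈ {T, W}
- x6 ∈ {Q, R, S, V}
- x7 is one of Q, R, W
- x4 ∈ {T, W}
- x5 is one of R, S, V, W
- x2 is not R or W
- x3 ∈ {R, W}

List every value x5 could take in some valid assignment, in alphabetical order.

S, V

The 7 variables together cover exactly {Q, R, S, T, U, V, W} — 7 values for 7 variables — and U appears only in x2's list, so x2 = U.
x1 and x4 share exactly the 2 values {T, W}; by pigeonhole those values go to them, so strike T, W from x3, x5, x7.
x3 has just one choice, so x3 = R. Remove R from x5, x6, x7.
That leaves x7 = Q. Eliminate Q elsewhere: x6.
No further eliminations apply; x5 can still be any of S, V.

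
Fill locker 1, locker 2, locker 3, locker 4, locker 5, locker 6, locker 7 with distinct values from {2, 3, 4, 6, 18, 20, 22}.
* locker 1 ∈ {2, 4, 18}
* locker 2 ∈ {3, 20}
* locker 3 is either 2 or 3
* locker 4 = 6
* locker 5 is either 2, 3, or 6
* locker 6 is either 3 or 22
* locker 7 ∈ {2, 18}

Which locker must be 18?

locker 7

locker 4's domain is down to {6}, so locker 4 = 6. Strike 6 from locker 5.
The 6 still-open variables draw from only 6 values {2, 3, 4, 18, 20, 22}, so each is used; only locker 1 can be 4, hence locker 1 = 4.
The 5 still-open variables draw from only 5 values {2, 3, 18, 20, 22}, so each is used; only locker 7 can be 18, hence locker 7 = 18.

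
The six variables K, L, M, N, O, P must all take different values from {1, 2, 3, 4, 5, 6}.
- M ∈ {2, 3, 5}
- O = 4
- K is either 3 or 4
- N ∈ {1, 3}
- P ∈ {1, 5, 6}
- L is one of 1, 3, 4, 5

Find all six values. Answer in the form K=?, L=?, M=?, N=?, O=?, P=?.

O has just one choice, so O = 4. Remove 4 from K, L.
K must be 3 (only option left). So L, M, N can't be 3.
N must be 1 (only option left). Strike 1 from L, P.
L's domain is down to {5}, so L = 5. Strike 5 from M, P.
M must be 2 (only option left).
P has just one choice, so P = 6.

K=3, L=5, M=2, N=1, O=4, P=6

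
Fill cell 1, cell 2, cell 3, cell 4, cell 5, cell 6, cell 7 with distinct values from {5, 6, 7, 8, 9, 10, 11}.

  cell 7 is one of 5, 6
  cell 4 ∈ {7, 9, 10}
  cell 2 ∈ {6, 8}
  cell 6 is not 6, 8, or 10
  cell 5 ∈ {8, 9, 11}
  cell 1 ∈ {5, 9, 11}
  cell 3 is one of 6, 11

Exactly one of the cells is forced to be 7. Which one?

cell 6

The 7 variables draw from only 7 values {5, 6, 7, 8, 9, 10, 11}, so each is used; only cell 4 can be 10, hence cell 4 = 10.
Among the 6 still-open variables, 7 fits only cell 6 (and all 6 values in {5, 6, 7, 8, 9, 11} must be used), so cell 6 = 7.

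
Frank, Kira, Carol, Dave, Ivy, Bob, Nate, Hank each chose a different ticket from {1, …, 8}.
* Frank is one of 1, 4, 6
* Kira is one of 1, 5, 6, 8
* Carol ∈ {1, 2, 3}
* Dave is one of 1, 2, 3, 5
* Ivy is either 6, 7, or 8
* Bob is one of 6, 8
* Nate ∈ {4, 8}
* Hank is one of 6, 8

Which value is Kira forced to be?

The 8 variables draw from only 8 values {1, 2, 3, 4, 5, 6, 7, 8}, so each is used; only Ivy can be 7, hence Ivy = 7.
Bob and Hank between them cover only {6, 8} — a naked pair. Remove those values from Frank, Kira, Nate.
That leaves Nate = 4. Eliminate 4 elsewhere: Frank.
Frank must be 1 (only option left). Remove 1 from Kira, Carol, Dave.
So Kira = 5.

5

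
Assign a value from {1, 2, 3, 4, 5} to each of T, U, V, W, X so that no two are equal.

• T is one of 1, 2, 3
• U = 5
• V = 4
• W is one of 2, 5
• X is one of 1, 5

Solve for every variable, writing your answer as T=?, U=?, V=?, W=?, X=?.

U must be 5 (only option left). Eliminate 5 elsewhere: W, X.
V has just one choice, so V = 4.
W has just one choice, so W = 2. Strike 2 from T.
X's domain is down to {1}, so X = 1. Eliminate 1 elsewhere: T.
T's domain is down to {3}, so T = 3.

T=3, U=5, V=4, W=2, X=1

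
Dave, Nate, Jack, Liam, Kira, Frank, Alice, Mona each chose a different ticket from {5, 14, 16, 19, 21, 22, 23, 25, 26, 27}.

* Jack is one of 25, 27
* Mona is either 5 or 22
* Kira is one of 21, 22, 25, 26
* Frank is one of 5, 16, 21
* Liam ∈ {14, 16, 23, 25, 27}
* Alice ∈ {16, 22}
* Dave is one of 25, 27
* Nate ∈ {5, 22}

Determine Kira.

26

The 2 variables Dave and Jack are confined to {25, 27}, which locks those values in; drop them from Liam, Kira.
Nate and Mona share exactly the 2 values {5, 22}; by pigeonhole those values go to them, so strike 5, 22 from Kira, Frank, Alice.
Alice's domain is down to {16}, so Alice = 16. Eliminate 16 elsewhere: Liam, Frank.
Frank's domain is down to {21}, so Frank = 21. Remove 21 from Kira.
So Kira = 26.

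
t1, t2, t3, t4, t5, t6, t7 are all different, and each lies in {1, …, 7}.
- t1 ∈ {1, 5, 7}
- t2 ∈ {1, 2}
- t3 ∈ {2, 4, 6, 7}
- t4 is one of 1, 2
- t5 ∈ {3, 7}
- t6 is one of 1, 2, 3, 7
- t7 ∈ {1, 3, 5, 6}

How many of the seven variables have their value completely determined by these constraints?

3

The 7 variables draw from only 7 values {1, 2, 3, 4, 5, 6, 7}, so each is used; only t3 can be 4, hence t3 = 4.
The 6 still-open variables together cover exactly {1, 2, 3, 5, 6, 7} — 6 values for 6 variables — and 6 appears only in t7's list, so t7 = 6.
The 5 still-open variables together cover exactly {1, 2, 3, 5, 7} — 5 values for 5 variables — and 5 appears only in t1's list, so t1 = 5.
t2 and t4 between them cover only {1, 2} — a naked pair. Remove those values from t6.
Determined: t1=5, t3=4, t7=6. The other variables each still have more than one consistent value. That makes 3.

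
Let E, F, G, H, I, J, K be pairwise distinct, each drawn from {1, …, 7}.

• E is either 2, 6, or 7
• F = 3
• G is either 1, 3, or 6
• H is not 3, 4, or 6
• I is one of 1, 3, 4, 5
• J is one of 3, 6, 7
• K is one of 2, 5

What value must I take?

4

F's domain is down to {3}, so F = 3. So G, I, J can't be 3.
The 6 still-open variables together cover exactly {1, 2, 4, 5, 6, 7} — 6 values for 6 variables — and 4 appears only in I's list, so I = 4.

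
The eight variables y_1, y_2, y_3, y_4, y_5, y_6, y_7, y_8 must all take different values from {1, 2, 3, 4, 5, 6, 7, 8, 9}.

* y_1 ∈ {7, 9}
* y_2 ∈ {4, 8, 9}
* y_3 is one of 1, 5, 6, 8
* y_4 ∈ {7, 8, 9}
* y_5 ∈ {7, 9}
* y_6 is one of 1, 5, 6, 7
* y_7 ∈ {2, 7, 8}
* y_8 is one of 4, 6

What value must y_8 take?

The 8 variables together cover exactly {1, 2, 4, 5, 6, 7, 8, 9} — 8 values for 8 variables — and 2 appears only in y_7's list, so y_7 = 2.
y_1 and y_5 share exactly the 2 values {7, 9}; by pigeonhole those values go to them, so strike 7, 9 from y_2, y_4, y_6.
That leaves y_4 = 8. Strike 8 from y_2, y_3.
y_2 must be 4 (only option left). Remove 4 from y_8.
So y_8 = 6.

6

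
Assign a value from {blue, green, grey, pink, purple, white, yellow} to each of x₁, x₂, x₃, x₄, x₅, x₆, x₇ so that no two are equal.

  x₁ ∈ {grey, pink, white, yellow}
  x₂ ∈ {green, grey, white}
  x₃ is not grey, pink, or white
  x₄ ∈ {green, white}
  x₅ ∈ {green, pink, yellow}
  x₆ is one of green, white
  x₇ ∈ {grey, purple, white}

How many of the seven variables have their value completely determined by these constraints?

The 7 variables together cover exactly {blue, green, grey, pink, purple, white, yellow} — 7 values for 7 variables — and blue appears only in x₃'s list, so x₃ = blue.
The 6 still-open variables together cover exactly {green, grey, pink, purple, white, yellow} — 6 values for 6 variables — and purple appears only in x₇'s list, so x₇ = purple.
The 2 variables x₄ and x₆ are confined to {green, white}, which locks those values in; drop them from x₁, x₂, x₅.
x₂ must be grey (only option left). Eliminate grey elsewhere: x₁.
Determined: x₂=grey, x₃=blue, x₇=purple. The other variables each still have more than one consistent value. That makes 3.

3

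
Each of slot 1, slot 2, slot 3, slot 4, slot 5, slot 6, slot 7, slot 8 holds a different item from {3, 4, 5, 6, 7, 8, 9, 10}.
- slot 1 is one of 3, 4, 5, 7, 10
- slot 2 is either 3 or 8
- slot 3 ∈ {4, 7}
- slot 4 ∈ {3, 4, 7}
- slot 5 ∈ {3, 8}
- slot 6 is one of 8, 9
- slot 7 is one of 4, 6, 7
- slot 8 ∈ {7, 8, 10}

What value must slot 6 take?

9

The 8 variables together cover exactly {3, 4, 5, 6, 7, 8, 9, 10} — 8 values for 8 variables — and 5 appears only in slot 1's list, so slot 1 = 5.
The 7 still-open variables together cover exactly {3, 4, 6, 7, 8, 9, 10} — 7 values for 7 variables — and 6 appears only in slot 7's list, so slot 7 = 6.
The 6 still-open variables together cover exactly {3, 4, 7, 8, 9, 10} — 6 values for 6 variables — and 9 appears only in slot 6's list, so slot 6 = 9.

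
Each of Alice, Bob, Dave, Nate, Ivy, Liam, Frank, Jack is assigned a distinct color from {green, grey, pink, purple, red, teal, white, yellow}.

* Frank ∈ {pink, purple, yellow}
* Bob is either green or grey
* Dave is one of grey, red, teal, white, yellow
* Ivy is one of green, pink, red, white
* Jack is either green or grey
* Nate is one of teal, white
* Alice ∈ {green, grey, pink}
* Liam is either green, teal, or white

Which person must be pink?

The 8 variables draw from only 8 values {green, grey, pink, purple, red, teal, white, yellow}, so each is used; only Frank can be purple, hence Frank = purple.
The 7 still-open variables draw from only 7 values {green, grey, pink, red, teal, white, yellow}, so each is used; only Dave can be yellow, hence Dave = yellow.
Among the 6 still-open variables, red fits only Ivy (and all 6 values in {green, grey, pink, red, teal, white} must be used), so Ivy = red.
Among the 5 still-open variables, pink fits only Alice (and all 5 values in {green, grey, pink, teal, white} must be used), so Alice = pink.

Alice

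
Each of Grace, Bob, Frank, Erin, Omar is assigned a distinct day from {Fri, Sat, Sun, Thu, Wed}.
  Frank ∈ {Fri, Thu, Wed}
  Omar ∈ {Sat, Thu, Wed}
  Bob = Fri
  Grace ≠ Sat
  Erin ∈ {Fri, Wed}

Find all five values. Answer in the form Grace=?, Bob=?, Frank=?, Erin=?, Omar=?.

Bob's domain is down to {Fri}, so Bob = Fri. Remove Fri from Grace, Frank, Erin.
Erin must be Wed (only option left). Strike Wed from Grace, Frank, Omar.
That leaves Frank = Thu. So Grace, Omar can't be Thu.
Omar must be Sat (only option left).
Grace has just one choice, so Grace = Sun.

Grace=Sun, Bob=Fri, Frank=Thu, Erin=Wed, Omar=Sat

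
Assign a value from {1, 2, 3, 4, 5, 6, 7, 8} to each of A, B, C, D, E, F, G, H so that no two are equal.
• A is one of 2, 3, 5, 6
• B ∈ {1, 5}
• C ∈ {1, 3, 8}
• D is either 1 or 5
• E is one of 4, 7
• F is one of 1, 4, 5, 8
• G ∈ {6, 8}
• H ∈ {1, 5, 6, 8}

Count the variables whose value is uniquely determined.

4

Among the 8 variables, 2 fits only A (and all 8 values in {1, 2, 3, 4, 5, 6, 7, 8} must be used), so A = 2.
Among the 7 still-open variables, 3 fits only C (and all 7 values in {1, 3, 4, 5, 6, 7, 8} must be used), so C = 3.
The 6 still-open variables draw from only 6 values {1, 4, 5, 6, 7, 8}, so each is used; only E can be 7, hence E = 7.
Among the 5 still-open variables, 4 fits only F (and all 5 values in {1, 4, 5, 6, 8} must be used), so F = 4.
B and D between them cover only {1, 5} — a naked pair. Remove those values from H.
Determined: A=2, C=3, E=7, F=4. The other variables each still have more than one consistent value. That makes 4.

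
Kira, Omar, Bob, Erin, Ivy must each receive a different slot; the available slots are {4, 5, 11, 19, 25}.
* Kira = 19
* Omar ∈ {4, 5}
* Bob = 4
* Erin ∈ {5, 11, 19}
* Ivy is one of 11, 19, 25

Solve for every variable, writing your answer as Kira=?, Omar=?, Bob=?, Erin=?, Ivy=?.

Kira=19, Omar=5, Bob=4, Erin=11, Ivy=25

Kira has just one choice, so Kira = 19. Strike 19 from Erin, Ivy.
Bob's domain is down to {4}, so Bob = 4. Eliminate 4 elsewhere: Omar.
That leaves Omar = 5. Strike 5 from Erin.
That leaves Erin = 11. Strike 11 from Ivy.
Ivy's domain is down to {25}, so Ivy = 25.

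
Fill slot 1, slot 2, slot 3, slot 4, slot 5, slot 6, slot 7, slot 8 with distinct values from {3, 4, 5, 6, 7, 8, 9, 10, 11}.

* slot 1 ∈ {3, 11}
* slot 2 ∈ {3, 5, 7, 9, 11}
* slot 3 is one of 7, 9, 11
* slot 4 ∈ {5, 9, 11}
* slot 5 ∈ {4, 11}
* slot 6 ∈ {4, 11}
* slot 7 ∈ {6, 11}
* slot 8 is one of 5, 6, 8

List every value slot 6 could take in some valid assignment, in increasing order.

The 8 variables draw from only 8 values {3, 4, 5, 6, 7, 8, 9, 11}, so each is used; only slot 8 can be 8, hence slot 8 = 8.
The 7 still-open variables draw from only 7 values {3, 4, 5, 6, 7, 9, 11}, so each is used; only slot 7 can be 6, hence slot 7 = 6.
slot 5 and slot 6 share exactly the 2 values {4, 11}; by pigeonhole those values go to them, so strike 4, 11 from slot 1, slot 2, slot 3, slot 4.
slot 1's domain is down to {3}, so slot 1 = 3. Eliminate 3 elsewhere: slot 2.
No further eliminations apply; slot 6 can still be any of 4, 11.

4, 11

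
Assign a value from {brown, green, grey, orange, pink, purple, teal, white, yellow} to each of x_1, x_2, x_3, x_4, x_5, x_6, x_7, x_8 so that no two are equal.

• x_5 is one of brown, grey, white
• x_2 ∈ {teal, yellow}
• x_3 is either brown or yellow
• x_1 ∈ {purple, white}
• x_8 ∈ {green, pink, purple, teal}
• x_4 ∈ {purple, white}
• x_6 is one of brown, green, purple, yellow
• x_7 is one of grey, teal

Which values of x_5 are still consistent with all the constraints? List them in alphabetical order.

brown, grey

The 8 variables together cover exactly {brown, green, grey, pink, purple, teal, white, yellow} — 8 values for 8 variables — and pink appears only in x_8's list, so x_8 = pink.
The 7 still-open variables draw from only 7 values {brown, green, grey, purple, teal, white, yellow}, so each is used; only x_6 can be green, hence x_6 = green.
The 2 variables x_1 and x_4 are confined to {purple, white}, which locks those values in; drop them from x_5.
No further eliminations apply; x_5 can still be any of brown, grey.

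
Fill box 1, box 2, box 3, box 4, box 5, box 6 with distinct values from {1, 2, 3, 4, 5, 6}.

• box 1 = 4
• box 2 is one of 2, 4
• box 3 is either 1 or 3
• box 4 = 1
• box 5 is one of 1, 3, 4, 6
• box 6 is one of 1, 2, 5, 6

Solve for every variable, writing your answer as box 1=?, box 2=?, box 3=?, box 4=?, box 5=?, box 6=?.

box 1=4, box 2=2, box 3=3, box 4=1, box 5=6, box 6=5

box 1 must be 4 (only option left). Eliminate 4 elsewhere: box 2, box 5.
box 2's domain is down to {2}, so box 2 = 2. Eliminate 2 elsewhere: box 6.
box 4's domain is down to {1}, so box 4 = 1. Eliminate 1 elsewhere: box 3, box 5, box 6.
box 3 has just one choice, so box 3 = 3. Eliminate 3 elsewhere: box 5.
box 5's domain is down to {6}, so box 5 = 6. Strike 6 from box 6.
That leaves box 6 = 5.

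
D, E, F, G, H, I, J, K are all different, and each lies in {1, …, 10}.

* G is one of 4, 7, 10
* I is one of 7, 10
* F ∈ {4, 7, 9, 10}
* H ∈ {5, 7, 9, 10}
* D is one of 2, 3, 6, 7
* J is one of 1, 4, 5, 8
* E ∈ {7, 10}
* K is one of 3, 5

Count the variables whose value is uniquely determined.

E and I share exactly the 2 values {7, 10}; by pigeonhole those values go to them, so strike 7, 10 from D, F, G, H.
G's domain is down to {4}, so G = 4. Strike 4 from F, J.
F's domain is down to {9}, so F = 9. Strike 9 from H.
H must be 5 (only option left). Remove 5 from J, K.
K's domain is down to {3}, so K = 3. Strike 3 from D.
Determined: F=9, G=4, H=5, K=3. The other variables each still have more than one consistent value. That makes 4.

4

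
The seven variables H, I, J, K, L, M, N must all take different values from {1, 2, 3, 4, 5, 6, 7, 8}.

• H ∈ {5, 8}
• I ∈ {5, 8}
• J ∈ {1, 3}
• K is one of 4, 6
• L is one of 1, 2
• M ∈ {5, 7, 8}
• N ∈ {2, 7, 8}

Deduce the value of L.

The 2 variables H and I are confined to {5, 8}, which locks those values in; drop them from M, N.
That leaves M = 7. Remove 7 from N.
N must be 2 (only option left). So L can't be 2.
So L = 1.

1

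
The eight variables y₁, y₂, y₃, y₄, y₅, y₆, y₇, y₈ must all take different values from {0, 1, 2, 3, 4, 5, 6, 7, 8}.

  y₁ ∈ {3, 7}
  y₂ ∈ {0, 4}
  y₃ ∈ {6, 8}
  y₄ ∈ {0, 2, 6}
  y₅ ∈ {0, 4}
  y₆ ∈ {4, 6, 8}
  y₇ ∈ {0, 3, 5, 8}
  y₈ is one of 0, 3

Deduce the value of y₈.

The 8 variables draw from only 8 values {0, 2, 3, 4, 5, 6, 7, 8}, so each is used; only y₄ can be 2, hence y₄ = 2.
Among the 7 still-open variables, 5 fits only y₇ (and all 7 values in {0, 3, 4, 5, 6, 7, 8} must be used), so y₇ = 5.
Among the 6 still-open variables, 7 fits only y₁ (and all 6 values in {0, 3, 4, 6, 7, 8} must be used), so y₁ = 7.
The 5 still-open variables together cover exactly {0, 3, 4, 6, 8} — 5 values for 5 variables — and 3 appears only in y₈'s list, so y₈ = 3.

3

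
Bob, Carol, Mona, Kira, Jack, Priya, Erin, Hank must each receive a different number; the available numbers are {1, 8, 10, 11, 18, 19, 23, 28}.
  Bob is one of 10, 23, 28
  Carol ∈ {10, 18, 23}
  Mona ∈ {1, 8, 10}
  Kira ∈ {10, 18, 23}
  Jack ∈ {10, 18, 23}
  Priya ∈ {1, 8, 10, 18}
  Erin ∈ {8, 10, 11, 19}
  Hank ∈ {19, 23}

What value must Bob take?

28

The 8 variables together cover exactly {1, 8, 10, 11, 18, 19, 23, 28} — 8 values for 8 variables — and 11 appears only in Erin's list, so Erin = 11.
The 7 still-open variables draw from only 7 values {1, 8, 10, 18, 19, 23, 28}, so each is used; only Hank can be 19, hence Hank = 19.
The 6 still-open variables together cover exactly {1, 8, 10, 18, 23, 28} — 6 values for 6 variables — and 28 appears only in Bob's list, so Bob = 28.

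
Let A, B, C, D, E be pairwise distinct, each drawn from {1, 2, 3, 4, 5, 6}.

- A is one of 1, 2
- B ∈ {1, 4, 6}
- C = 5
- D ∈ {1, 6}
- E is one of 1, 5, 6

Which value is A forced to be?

2

C must be 5 (only option left). Strike 5 from E.
The 4 still-open variables together cover exactly {1, 2, 4, 6} — 4 values for 4 variables — and 2 appears only in A's list, so A = 2.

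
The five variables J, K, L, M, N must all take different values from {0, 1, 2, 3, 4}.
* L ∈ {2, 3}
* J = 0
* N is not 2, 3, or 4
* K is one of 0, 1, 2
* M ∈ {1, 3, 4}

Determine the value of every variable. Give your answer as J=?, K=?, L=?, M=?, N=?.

J has just one choice, so J = 0. So K, N can't be 0.
N's domain is down to {1}, so N = 1. So K, M can't be 1.
K has just one choice, so K = 2. Strike 2 from L.
L has just one choice, so L = 3. Strike 3 from M.
M's domain is down to {4}, so M = 4.

J=0, K=2, L=3, M=4, N=1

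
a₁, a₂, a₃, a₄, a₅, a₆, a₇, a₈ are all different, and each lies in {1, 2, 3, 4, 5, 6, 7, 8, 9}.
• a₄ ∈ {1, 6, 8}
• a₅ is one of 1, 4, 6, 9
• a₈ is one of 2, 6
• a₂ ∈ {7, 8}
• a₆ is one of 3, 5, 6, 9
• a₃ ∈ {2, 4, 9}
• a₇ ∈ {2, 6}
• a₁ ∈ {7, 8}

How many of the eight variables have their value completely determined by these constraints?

1

a₁ and a₂ share exactly the 2 values {7, 8}; by pigeonhole those values go to them, so strike 7, 8 from a₄.
a₇ and a₈ between them cover only {2, 6} — a naked pair. Remove those values from a₃, a₄, a₅, a₆.
a₄ must be 1 (only option left). Strike 1 from a₅.
a₃ and a₅ share exactly the 2 values {4, 9}; by pigeonhole those values go to them, so strike 4, 9 from a₆.
Determined: a₄=1. The other variables each still have more than one consistent value. That makes 1.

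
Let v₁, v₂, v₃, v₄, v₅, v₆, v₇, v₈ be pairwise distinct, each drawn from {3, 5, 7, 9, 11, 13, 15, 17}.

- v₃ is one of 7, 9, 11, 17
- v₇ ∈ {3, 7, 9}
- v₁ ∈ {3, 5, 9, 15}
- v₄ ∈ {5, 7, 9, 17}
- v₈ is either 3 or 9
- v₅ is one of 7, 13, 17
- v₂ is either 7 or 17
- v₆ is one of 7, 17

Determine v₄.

5

Among the 8 variables, 11 fits only v₃ (and all 8 values in {3, 5, 7, 9, 11, 13, 15, 17} must be used), so v₃ = 11.
Among the 7 still-open variables, 13 fits only v₅ (and all 7 values in {3, 5, 7, 9, 13, 15, 17} must be used), so v₅ = 13.
The 6 still-open variables together cover exactly {3, 5, 7, 9, 15, 17} — 6 values for 6 variables — and 15 appears only in v₁'s list, so v₁ = 15.
The 5 still-open variables draw from only 5 values {3, 5, 7, 9, 17}, so each is used; only v₄ can be 5, hence v₄ = 5.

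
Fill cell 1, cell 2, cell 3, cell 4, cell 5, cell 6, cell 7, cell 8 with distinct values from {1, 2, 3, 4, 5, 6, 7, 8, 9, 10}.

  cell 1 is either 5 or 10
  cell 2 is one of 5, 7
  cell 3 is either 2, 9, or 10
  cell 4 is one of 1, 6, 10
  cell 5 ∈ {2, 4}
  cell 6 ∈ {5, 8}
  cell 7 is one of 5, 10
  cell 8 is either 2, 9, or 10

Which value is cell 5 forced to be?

cell 1 and cell 7 share exactly the 2 values {5, 10}; by pigeonhole those values go to them, so strike 5, 10 from cell 2, cell 3, cell 4, cell 6, cell 8.
cell 2 must be 7 (only option left).
cell 6's domain is down to {8}, so cell 6 = 8.
The 2 variables cell 3 and cell 8 are confined to {2, 9}, which locks those values in; drop them from cell 5.
So cell 5 = 4.

4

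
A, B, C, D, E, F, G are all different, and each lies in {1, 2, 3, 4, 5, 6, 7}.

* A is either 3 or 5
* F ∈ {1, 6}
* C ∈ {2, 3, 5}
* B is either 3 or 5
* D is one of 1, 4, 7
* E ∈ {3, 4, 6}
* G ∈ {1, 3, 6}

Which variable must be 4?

The 7 variables together cover exactly {1, 2, 3, 4, 5, 6, 7} — 7 values for 7 variables — and 2 appears only in C's list, so C = 2.
The 6 still-open variables together cover exactly {1, 3, 4, 5, 6, 7} — 6 values for 6 variables — and 7 appears only in D's list, so D = 7.
The 5 still-open variables together cover exactly {1, 3, 4, 5, 6} — 5 values for 5 variables — and 4 appears only in E's list, so E = 4.

E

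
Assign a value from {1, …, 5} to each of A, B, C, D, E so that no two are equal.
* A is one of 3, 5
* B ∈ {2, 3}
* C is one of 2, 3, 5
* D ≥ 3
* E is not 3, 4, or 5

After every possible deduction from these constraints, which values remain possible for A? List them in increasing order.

The 5 variables together cover exactly {1, 2, 3, 4, 5} — 5 values for 5 variables — and 1 appears only in E's list, so E = 1.
The 4 still-open variables together cover exactly {2, 3, 4, 5} — 4 values for 4 variables — and 4 appears only in D's list, so D = 4.
No further eliminations apply; A can still be any of 3, 5.

3, 5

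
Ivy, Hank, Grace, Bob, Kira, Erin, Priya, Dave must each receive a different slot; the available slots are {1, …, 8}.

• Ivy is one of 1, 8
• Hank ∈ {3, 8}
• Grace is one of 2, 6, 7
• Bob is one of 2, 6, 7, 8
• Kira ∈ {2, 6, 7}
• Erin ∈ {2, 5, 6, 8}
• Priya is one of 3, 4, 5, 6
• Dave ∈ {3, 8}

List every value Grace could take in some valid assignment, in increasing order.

2, 6, 7

The 8 variables draw from only 8 values {1, 2, 3, 4, 5, 6, 7, 8}, so each is used; only Ivy can be 1, hence Ivy = 1.
The 7 still-open variables draw from only 7 values {2, 3, 4, 5, 6, 7, 8}, so each is used; only Priya can be 4, hence Priya = 4.
The 6 still-open variables draw from only 6 values {2, 3, 5, 6, 7, 8}, so each is used; only Erin can be 5, hence Erin = 5.
Hank and Dave share exactly the 2 values {3, 8}; by pigeonhole those values go to them, so strike 3, 8 from Bob.
No further eliminations apply; Grace can still be any of 2, 6, 7.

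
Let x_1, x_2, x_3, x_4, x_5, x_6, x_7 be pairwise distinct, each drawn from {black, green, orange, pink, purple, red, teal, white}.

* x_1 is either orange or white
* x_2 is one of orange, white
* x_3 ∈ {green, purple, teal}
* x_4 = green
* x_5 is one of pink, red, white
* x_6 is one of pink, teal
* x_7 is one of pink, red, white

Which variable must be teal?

x_4 must be green (only option left). Remove green from x_3.
Among the 6 still-open variables, purple fits only x_3 (and all 6 values in {orange, pink, purple, red, teal, white} must be used), so x_3 = purple.
The 5 still-open variables together cover exactly {orange, pink, red, teal, white} — 5 values for 5 variables — and teal appears only in x_6's list, so x_6 = teal.

x_6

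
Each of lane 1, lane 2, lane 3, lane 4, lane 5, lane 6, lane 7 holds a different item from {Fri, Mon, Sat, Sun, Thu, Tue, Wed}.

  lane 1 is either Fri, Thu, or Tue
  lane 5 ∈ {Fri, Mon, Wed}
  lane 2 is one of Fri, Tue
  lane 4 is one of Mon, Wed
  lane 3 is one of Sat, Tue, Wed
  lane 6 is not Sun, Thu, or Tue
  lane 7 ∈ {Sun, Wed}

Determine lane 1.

Thu

Among the 7 variables, Sun fits only lane 7 (and all 7 values in {Fri, Mon, Sat, Sun, Thu, Tue, Wed} must be used), so lane 7 = Sun.
The 6 still-open variables together cover exactly {Fri, Mon, Sat, Thu, Tue, Wed} — 6 values for 6 variables — and Thu appears only in lane 1's list, so lane 1 = Thu.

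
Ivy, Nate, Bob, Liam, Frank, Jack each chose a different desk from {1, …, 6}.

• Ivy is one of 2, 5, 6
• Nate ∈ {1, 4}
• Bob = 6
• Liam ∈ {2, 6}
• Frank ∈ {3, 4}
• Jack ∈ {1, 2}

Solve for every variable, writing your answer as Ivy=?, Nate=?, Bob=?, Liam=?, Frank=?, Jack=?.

Bob's domain is down to {6}, so Bob = 6. So Ivy, Liam can't be 6.
Liam's domain is down to {2}, so Liam = 2. So Ivy, Jack can't be 2.
Jack's domain is down to {1}, so Jack = 1. So Nate can't be 1.
Ivy has just one choice, so Ivy = 5.
Nate has just one choice, so Nate = 4. So Frank can't be 4.
Frank's domain is down to {3}, so Frank = 3.

Ivy=5, Nate=4, Bob=6, Liam=2, Frank=3, Jack=1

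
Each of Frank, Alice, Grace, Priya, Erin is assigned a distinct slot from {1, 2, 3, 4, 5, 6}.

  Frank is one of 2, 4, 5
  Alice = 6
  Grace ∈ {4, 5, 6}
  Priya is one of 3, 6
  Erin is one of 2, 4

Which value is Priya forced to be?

3

Alice's domain is down to {6}, so Alice = 6. Remove 6 from Grace, Priya.
So Priya = 3.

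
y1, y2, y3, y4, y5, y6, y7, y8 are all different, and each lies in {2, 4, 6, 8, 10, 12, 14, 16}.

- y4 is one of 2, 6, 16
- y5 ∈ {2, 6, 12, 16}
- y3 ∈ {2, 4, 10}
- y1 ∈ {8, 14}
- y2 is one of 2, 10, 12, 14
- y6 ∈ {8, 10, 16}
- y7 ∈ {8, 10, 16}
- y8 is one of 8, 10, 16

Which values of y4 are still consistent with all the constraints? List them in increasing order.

2, 6

Among the 8 variables, 4 fits only y3 (and all 8 values in {2, 4, 6, 8, 10, 12, 14, 16} must be used), so y3 = 4.
The 3 variables y6, y7, y8 are confined to {8, 10, 16}, which locks those values in; drop them from y1, y2, y4, y5.
That leaves y1 = 14. Remove 14 from y2.
No further eliminations apply; y4 can still be any of 2, 6.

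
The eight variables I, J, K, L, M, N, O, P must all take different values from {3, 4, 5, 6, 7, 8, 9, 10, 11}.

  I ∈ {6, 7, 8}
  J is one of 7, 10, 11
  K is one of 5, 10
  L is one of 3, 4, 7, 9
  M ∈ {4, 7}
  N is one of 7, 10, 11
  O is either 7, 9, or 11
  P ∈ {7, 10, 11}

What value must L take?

3

The 3 variables J, N, P are confined to {7, 10, 11}, which locks those values in; drop them from I, K, L, M, O.
K must be 5 (only option left).
That leaves M = 4. Strike 4 from L.
O must be 9 (only option left). Eliminate 9 elsewhere: L.
So L = 3.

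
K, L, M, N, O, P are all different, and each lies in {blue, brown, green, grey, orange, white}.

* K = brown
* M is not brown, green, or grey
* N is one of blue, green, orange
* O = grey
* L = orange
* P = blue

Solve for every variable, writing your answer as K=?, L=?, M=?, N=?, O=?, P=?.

K's domain is down to {brown}, so K = brown.
L has just one choice, so L = orange. Eliminate orange elsewhere: M, N.
That leaves O = grey.
P's domain is down to {blue}, so P = blue. Eliminate blue elsewhere: M, N.
M must be white (only option left).
N must be green (only option left).

K=brown, L=orange, M=white, N=green, O=grey, P=blue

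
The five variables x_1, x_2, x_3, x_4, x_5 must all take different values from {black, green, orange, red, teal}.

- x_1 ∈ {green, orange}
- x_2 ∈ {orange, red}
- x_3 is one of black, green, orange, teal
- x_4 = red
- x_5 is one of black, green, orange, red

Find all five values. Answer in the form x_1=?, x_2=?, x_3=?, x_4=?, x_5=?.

x_4 must be red (only option left). Strike red from x_2, x_5.
That leaves x_2 = orange. Strike orange from x_1, x_3, x_5.
x_1 must be green (only option left). Eliminate green elsewhere: x_3, x_5.
x_5 must be black (only option left). Eliminate black elsewhere: x_3.
x_3 has just one choice, so x_3 = teal.

x_1=green, x_2=orange, x_3=teal, x_4=red, x_5=black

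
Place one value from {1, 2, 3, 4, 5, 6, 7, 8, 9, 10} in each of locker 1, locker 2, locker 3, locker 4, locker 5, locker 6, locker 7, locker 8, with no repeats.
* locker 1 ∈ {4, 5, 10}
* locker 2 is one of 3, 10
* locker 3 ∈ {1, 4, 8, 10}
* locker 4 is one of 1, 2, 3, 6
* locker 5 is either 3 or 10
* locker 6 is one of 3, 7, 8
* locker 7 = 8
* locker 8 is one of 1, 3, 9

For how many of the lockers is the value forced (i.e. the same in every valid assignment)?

locker 7 has just one choice, so locker 7 = 8. Remove 8 from locker 3, locker 6.
locker 2 and locker 5 share exactly the 2 values {3, 10}; by pigeonhole those values go to them, so strike 3, 10 from locker 1, locker 3, locker 4, locker 6, locker 8.
locker 6 must be 7 (only option left).
Determined: locker 6=7, locker 7=8. The other lockers each still have more than one consistent value. That makes 2.

2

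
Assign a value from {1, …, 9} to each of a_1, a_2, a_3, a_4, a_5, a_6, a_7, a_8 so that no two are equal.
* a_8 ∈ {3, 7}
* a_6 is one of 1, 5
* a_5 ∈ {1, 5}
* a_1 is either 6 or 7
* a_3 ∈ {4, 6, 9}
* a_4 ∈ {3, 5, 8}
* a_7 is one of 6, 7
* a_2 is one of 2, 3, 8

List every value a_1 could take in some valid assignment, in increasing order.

6, 7

a_1 and a_7 share exactly the 2 values {6, 7}; by pigeonhole those values go to them, so strike 6, 7 from a_3, a_8.
a_8 has just one choice, so a_8 = 3. Remove 3 from a_2, a_4.
The 2 variables a_5 and a_6 are confined to {1, 5}, which locks those values in; drop them from a_4.
a_4 must be 8 (only option left). Strike 8 from a_2.
a_2's domain is down to {2}, so a_2 = 2.
No further eliminations apply; a_1 can still be any of 6, 7.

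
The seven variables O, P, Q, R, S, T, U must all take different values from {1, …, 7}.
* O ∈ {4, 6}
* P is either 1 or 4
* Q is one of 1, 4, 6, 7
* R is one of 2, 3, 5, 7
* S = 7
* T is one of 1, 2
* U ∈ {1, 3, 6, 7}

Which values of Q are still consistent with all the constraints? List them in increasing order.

1, 4, 6

S must be 7 (only option left). Strike 7 from Q, R, U.
Among the 6 still-open variables, 5 fits only R (and all 6 values in {1, 2, 3, 4, 5, 6} must be used), so R = 5.
The 5 still-open variables together cover exactly {1, 2, 3, 4, 6} — 5 values for 5 variables — and 2 appears only in T's list, so T = 2.
The 4 still-open variables together cover exactly {1, 3, 4, 6} — 4 values for 4 variables — and 3 appears only in U's list, so U = 3.
No further eliminations apply; Q can still be any of 1, 4, 6.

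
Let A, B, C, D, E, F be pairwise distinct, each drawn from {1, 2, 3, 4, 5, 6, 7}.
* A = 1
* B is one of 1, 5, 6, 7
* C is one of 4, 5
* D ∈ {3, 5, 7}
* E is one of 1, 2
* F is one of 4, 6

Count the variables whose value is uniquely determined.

2

A's domain is down to {1}, so A = 1. Strike 1 from B, E.
E has just one choice, so E = 2.
Determined: A=1, E=2. The other variables each still have more than one consistent value. That makes 2.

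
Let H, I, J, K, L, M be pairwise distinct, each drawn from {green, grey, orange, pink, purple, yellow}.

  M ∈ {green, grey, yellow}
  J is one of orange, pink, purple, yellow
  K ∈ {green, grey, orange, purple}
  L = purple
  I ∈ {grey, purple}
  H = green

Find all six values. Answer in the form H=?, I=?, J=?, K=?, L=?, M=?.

H has just one choice, so H = green. Remove green from K, M.
L's domain is down to {purple}, so L = purple. So I, J, K can't be purple.
I has just one choice, so I = grey. So K, M can't be grey.
That leaves K = orange. Remove orange from J.
That leaves M = yellow. Eliminate yellow elsewhere: J.
J has just one choice, so J = pink.

H=green, I=grey, J=pink, K=orange, L=purple, M=yellow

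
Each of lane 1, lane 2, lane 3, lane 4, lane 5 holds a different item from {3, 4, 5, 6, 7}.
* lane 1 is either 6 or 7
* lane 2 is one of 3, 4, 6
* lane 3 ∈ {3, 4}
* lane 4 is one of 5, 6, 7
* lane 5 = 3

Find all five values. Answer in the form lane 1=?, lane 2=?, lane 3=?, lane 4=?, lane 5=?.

lane 1=7, lane 2=6, lane 3=4, lane 4=5, lane 5=3

lane 5 must be 3 (only option left). Eliminate 3 elsewhere: lane 2, lane 3.
lane 3 must be 4 (only option left). So lane 2 can't be 4.
lane 2 must be 6 (only option left). Remove 6 from lane 1, lane 4.
lane 1 has just one choice, so lane 1 = 7. So lane 4 can't be 7.
lane 4 must be 5 (only option left).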